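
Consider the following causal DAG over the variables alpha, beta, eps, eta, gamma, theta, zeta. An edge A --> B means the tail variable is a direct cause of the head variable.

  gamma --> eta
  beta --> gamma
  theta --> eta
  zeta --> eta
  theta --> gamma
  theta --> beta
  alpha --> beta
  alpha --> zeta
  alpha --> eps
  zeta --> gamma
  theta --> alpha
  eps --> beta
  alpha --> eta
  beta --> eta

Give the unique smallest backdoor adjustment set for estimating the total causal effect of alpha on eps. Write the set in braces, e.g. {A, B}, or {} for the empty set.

Variables eligible for adjustment (non-descendants of alpha, excluding alpha and eps): {theta}.
Backdoor paths from alpha to eps:
  P1: alpha <- theta -> beta <- eps
  P2: alpha <- theta -> gamma <- beta <- eps
  P3: alpha <- theta -> gamma <- zeta -> eta <- beta <- eps
  P4: alpha <- theta -> gamma -> eta <- beta <- eps
  P5: alpha <- theta -> eta <- beta <- eps
  P6: alpha <- theta -> eta <- zeta -> gamma <- beta <- eps
  P7: alpha <- theta -> eta <- gamma <- beta <- eps
Each backdoor path contains an unconditioned collider, so every path is already blocked with the empty conditioning set:
  P1: blocked at collider beta (neither it nor any descendant is in the conditioning set).
  P2: blocked at collider gamma (neither it nor any descendant is in the conditioning set).
  P3: blocked at collider gamma (neither it nor any descendant is in the conditioning set).
  P4: blocked at collider eta (neither it nor any descendant is in the conditioning set).
  P5: blocked at collider eta (neither it nor any descendant is in the conditioning set).
  P6: blocked at collider eta (neither it nor any descendant is in the conditioning set).
  P7: blocked at collider eta (neither it nor any descendant is in the conditioning set).
The empty set is therefore the unique smallest valid set.

{}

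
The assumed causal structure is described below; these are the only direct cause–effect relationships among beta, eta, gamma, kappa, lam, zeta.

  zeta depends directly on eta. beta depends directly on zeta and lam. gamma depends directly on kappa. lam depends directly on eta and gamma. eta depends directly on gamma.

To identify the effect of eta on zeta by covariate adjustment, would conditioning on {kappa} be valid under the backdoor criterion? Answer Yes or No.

Yes

Backdoor paths from eta to zeta (paths whose first edge points into eta):
  P1: eta <- gamma -> lam -> beta <- zeta
Condition 1 (no descendant of eta in the set): holds — descendants of eta are {beta, lam, zeta}; none are in {kappa}.
Condition 2 (every backdoor path blocked by {kappa}):
  P1: blocked at collider beta (neither it nor any descendant is in the conditioning set).
{kappa} satisfies the backdoor criterion.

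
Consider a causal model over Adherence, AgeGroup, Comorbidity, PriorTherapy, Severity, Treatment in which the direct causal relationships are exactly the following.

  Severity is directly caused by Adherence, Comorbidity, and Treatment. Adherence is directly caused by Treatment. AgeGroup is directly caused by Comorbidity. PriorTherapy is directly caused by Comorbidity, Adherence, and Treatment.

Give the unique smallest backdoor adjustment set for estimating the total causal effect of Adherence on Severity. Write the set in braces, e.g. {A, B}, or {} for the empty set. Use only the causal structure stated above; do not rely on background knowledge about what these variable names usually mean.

Variables eligible for adjustment (non-descendants of Adherence, excluding Adherence and Severity): {AgeGroup, Comorbidity, Treatment}.
Backdoor paths from Adherence to Severity:
  P1: Adherence <- Treatment -> PriorTherapy <- Comorbidity -> Severity
  P2: Adherence <- Treatment -> Severity
The empty set is not sufficient: P2 (Adherence <- Treatment -> Severity) has no collider blocking it and no conditioned non-collider, so it is open.
Try {Treatment}:
  P1: blocked at fork node Treatment ∈ conditioning set.
  P2: blocked at fork node Treatment ∈ conditioning set.
{Treatment} contains no descendant of Adherence and blocks every backdoor path.
No other singleton works — e.g. {Comorbidity} leaves P2 open — so {Treatment} is the unique smallest valid adjustment set.

{Treatment}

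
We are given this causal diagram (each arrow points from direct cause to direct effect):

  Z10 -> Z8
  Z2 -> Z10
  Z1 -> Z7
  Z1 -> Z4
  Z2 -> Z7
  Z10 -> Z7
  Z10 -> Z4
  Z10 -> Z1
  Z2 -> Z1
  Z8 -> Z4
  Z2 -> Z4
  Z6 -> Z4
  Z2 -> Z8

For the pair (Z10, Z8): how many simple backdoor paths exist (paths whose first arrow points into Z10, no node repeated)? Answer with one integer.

A backdoor path from Z10 to Z8 is any simple undirected path whose first edge points into Z10 (i.e. leaves Z10 via a parent).
Parents of Z10: {Z2}.
Enumerating:
  P1: Z10 <- Z2 -> Z1 -> Z4 <- Z8
  P2: Z10 <- Z2 -> Z8
  P3: Z10 <- Z2 -> Z7 <- Z1 -> Z4 <- Z8
  P4: Z10 <- Z2 -> Z4 <- Z8
That exhausts the simple backdoor paths. Count: 4.

4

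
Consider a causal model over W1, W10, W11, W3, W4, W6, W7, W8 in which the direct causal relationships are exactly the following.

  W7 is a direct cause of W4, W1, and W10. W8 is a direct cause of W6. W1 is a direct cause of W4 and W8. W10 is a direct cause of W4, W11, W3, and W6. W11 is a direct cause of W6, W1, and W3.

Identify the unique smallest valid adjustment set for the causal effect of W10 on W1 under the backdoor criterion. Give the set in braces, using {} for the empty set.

{W7}

Variables eligible for adjustment (non-descendants of W10, excluding W10 and W1): {W7}.
Backdoor paths from W10 to W1:
  P1: W10 <- W7 -> W1
  P2: W10 <- W7 -> W4 <- W1
The empty set is not sufficient: P1 (W10 <- W7 -> W1) has no collider blocking it and no conditioned non-collider, so it is open.
Try {W7}:
  P1: blocked at fork node W7 ∈ conditioning set.
  P2: blocked at fork node W7 ∈ conditioning set.
{W7} contains no descendant of W10 and blocks every backdoor path.
{W7} is the unique smallest valid adjustment set.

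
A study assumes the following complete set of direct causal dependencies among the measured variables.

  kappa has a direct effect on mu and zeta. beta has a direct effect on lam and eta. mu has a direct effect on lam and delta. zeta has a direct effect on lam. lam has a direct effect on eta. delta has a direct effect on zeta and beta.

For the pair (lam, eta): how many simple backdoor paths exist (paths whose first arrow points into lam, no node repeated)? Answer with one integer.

5

A backdoor path from lam to eta is any simple undirected path whose first edge points into lam (i.e. leaves lam via a parent).
Parents of lam: {beta, mu, zeta}.
Enumerating:
  P1: lam <- mu <- kappa -> zeta <- delta -> beta -> eta
  P2: lam <- mu -> delta -> beta -> eta
  P3: lam <- zeta <- kappa -> mu -> delta -> beta -> eta
  P4: lam <- zeta <- delta -> beta -> eta
  P5: lam <- beta -> eta
That exhausts the simple backdoor paths. Count: 5.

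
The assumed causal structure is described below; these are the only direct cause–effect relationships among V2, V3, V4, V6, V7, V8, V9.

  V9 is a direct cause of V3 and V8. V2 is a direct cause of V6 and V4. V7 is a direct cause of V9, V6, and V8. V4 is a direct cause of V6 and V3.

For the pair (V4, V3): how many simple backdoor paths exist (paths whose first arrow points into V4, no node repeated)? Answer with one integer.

2

A backdoor path from V4 to V3 is any simple undirected path whose first edge points into V4 (i.e. leaves V4 via a parent).
Parents of V4: {V2}.
Enumerating:
  P1: V4 <- V2 -> V6 <- V7 -> V9 -> V3
  P2: V4 <- V2 -> V6 <- V7 -> V8 <- V9 -> V3
That exhausts the simple backdoor paths. Count: 2.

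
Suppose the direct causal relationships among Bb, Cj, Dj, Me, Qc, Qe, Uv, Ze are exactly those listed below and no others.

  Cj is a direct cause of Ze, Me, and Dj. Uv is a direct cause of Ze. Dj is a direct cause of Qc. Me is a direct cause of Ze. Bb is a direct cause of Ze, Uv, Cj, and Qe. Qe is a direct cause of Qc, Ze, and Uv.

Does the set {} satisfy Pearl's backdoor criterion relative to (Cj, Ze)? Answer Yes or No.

No

Backdoor paths from Cj to Ze (paths whose first edge points into Cj):
  P1: Cj <- Bb -> Qe -> Uv -> Ze
  P2: Cj <- Bb -> Qe -> Ze
  P3: Cj <- Bb -> Uv <- Qe -> Ze
  P4: Cj <- Bb -> Uv -> Ze
  P5: Cj <- Bb -> Ze
Condition 1 (no descendant of Cj in the set): holds — descendants of Cj are {Dj, Me, Qc, Ze}; none are in {}.
Condition 2 (every backdoor path blocked by {}):
  P1: open — no interior node is in the conditioning set.
  P2: open — no interior node is in the conditioning set.
  P3: blocked at collider Uv (neither it nor any descendant is in the conditioning set).
  P4: open — no interior node is in the conditioning set.
  P5: open — no interior node is in the conditioning set.
{} does not satisfy the backdoor criterion.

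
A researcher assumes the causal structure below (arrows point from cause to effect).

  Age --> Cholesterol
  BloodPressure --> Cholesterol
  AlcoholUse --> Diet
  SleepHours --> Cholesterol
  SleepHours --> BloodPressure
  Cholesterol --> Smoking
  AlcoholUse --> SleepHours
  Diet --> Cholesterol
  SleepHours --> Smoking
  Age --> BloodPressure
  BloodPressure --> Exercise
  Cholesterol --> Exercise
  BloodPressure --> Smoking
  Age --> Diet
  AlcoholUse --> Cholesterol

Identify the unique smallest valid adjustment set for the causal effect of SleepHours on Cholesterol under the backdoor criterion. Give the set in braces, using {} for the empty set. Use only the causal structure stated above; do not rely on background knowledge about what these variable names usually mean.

{AlcoholUse}

Variables eligible for adjustment (non-descendants of SleepHours, excluding SleepHours and Cholesterol): {Age, AlcoholUse, Diet}.
Backdoor paths from SleepHours to Cholesterol:
  P1: SleepHours <- AlcoholUse -> Diet <- Age -> BloodPressure -> Cholesterol
  P2: SleepHours <- AlcoholUse -> Diet <- Age -> BloodPressure -> Exercise <- Cholesterol
  P3: SleepHours <- AlcoholUse -> Diet <- Age -> BloodPressure -> Smoking <- Cholesterol
  P4: SleepHours <- AlcoholUse -> Diet <- Age -> Cholesterol
  P5: SleepHours <- AlcoholUse -> Diet -> Cholesterol
  P6: SleepHours <- AlcoholUse -> Cholesterol
The empty set is not sufficient: P5 (SleepHours <- AlcoholUse -> Diet -> Cholesterol) has no collider blocking it and no conditioned non-collider, so it is open.
Try {AlcoholUse}:
  P1: blocked at fork node AlcoholUse ∈ conditioning set.
  P2: blocked at fork node AlcoholUse ∈ conditioning set.
  P3: blocked at fork node AlcoholUse ∈ conditioning set.
  P4: blocked at fork node AlcoholUse ∈ conditioning set.
  P5: blocked at fork node AlcoholUse ∈ conditioning set.
  P6: blocked at fork node AlcoholUse ∈ conditioning set.
{AlcoholUse} contains no descendant of SleepHours and blocks every backdoor path.
No other singleton works — e.g. {Age} leaves P5 open — so {AlcoholUse} is the unique smallest valid adjustment set.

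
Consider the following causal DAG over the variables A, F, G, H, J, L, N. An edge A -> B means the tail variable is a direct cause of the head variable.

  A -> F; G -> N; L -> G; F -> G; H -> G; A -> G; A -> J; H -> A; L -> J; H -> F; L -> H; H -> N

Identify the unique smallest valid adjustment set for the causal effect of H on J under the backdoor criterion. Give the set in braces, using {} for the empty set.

{L}

Variables eligible for adjustment (non-descendants of H, excluding H and J): {L}.
Backdoor paths from H to J:
  P1: H <- L -> G <- A -> J
  P2: H <- L -> G <- F <- A -> J
  P3: H <- L -> J
The empty set is not sufficient: P3 (H <- L -> J) has no collider blocking it and no conditioned non-collider, so it is open.
Try {L}:
  P1: blocked at fork node L ∈ conditioning set.
  P2: blocked at fork node L ∈ conditioning set.
  P3: blocked at fork node L ∈ conditioning set.
{L} contains no descendant of H and blocks every backdoor path.
{L} is the unique smallest valid adjustment set.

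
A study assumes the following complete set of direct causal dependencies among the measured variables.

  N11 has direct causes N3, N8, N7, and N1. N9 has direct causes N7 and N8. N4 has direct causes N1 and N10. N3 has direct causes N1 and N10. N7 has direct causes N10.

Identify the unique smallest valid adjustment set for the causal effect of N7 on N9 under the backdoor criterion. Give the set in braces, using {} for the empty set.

{}

Variables eligible for adjustment (non-descendants of N7, excluding N7 and N9): {N1, N10, N3, N4, N8}.
Backdoor paths from N7 to N9:
  P1: N7 <- N10 -> N3 <- N1 -> N11 <- N8 -> N9
  P2: N7 <- N10 -> N3 -> N11 <- N8 -> N9
  P3: N7 <- N10 -> N4 <- N1 -> N3 -> N11 <- N8 -> N9
  P4: N7 <- N10 -> N4 <- N1 -> N11 <- N8 -> N9
Each backdoor path contains an unconditioned collider, so every path is already blocked with the empty conditioning set:
  P1: blocked at collider N3 (neither it nor any descendant is in the conditioning set).
  P2: blocked at collider N11 (neither it nor any descendant is in the conditioning set).
  P3: blocked at collider N4 (neither it nor any descendant is in the conditioning set).
  P4: blocked at collider N4 (neither it nor any descendant is in the conditioning set).
The empty set is therefore the unique smallest valid set.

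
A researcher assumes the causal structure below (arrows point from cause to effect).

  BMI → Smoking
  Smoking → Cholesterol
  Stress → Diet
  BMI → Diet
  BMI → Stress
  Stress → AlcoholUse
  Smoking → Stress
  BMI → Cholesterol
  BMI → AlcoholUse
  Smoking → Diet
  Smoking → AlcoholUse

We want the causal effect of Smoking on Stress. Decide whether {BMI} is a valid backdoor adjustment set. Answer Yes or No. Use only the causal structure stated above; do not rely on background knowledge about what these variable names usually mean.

Yes

Backdoor paths from Smoking to Stress (paths whose first edge points into Smoking):
  P1: Smoking <- BMI -> Stress
  P2: Smoking <- BMI -> AlcoholUse <- Stress
  P3: Smoking <- BMI -> Diet <- Stress
Condition 1 (no descendant of Smoking in the set): holds — descendants of Smoking are {AlcoholUse, Cholesterol, Diet, Stress}; none are in {BMI}.
Condition 2 (every backdoor path blocked by {BMI}):
  P1: blocked at fork node BMI ∈ conditioning set.
  P2: blocked at fork node BMI ∈ conditioning set.
  P3: blocked at fork node BMI ∈ conditioning set.
{BMI} satisfies the backdoor criterion.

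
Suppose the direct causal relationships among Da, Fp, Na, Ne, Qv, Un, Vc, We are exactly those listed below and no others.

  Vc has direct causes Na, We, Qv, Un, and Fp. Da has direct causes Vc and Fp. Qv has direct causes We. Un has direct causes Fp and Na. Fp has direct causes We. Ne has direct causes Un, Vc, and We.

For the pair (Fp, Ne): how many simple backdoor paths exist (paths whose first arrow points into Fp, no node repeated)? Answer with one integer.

7

A backdoor path from Fp to Ne is any simple undirected path whose first edge points into Fp (i.e. leaves Fp via a parent).
Parents of Fp: {We}.
Enumerating:
  P1: Fp <- We -> Qv -> Vc <- Na -> Un -> Ne
  P2: Fp <- We -> Qv -> Vc <- Un -> Ne
  P3: Fp <- We -> Qv -> Vc -> Ne
  P4: Fp <- We -> Vc <- Na -> Un -> Ne
  P5: Fp <- We -> Vc <- Un -> Ne
  P6: Fp <- We -> Vc -> Ne
  P7: Fp <- We -> Ne
That exhausts the simple backdoor paths. Count: 7.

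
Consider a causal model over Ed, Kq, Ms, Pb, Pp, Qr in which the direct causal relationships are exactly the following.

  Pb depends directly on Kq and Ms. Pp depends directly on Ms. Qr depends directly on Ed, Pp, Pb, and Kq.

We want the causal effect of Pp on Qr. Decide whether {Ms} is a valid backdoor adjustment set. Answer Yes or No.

Yes

Backdoor paths from Pp to Qr (paths whose first edge points into Pp):
  P1: Pp <- Ms -> Pb <- Kq -> Qr
  P2: Pp <- Ms -> Pb -> Qr
Condition 1 (no descendant of Pp in the set): holds — descendants of Pp are {Qr}; none are in {Ms}.
Condition 2 (every backdoor path blocked by {Ms}):
  P1: blocked at fork node Ms ∈ conditioning set.
  P2: blocked at fork node Ms ∈ conditioning set.
{Ms} satisfies the backdoor criterion.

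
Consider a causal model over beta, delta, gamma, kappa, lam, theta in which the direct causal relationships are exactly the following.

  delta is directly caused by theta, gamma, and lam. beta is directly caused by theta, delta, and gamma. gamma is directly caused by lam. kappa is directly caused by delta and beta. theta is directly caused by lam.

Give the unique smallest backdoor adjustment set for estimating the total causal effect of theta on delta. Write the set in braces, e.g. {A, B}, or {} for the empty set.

Variables eligible for adjustment (non-descendants of theta, excluding theta and delta): {gamma, lam}.
Backdoor paths from theta to delta:
  P1: theta <- lam -> gamma -> delta
  P2: theta <- lam -> gamma -> beta <- delta
  P3: theta <- lam -> gamma -> beta -> kappa <- delta
  P4: theta <- lam -> delta
The empty set is not sufficient: P1 (theta <- lam -> gamma -> delta) has no collider blocking it and no conditioned non-collider, so it is open.
Try {lam}:
  P1: blocked at fork node lam ∈ conditioning set.
  P2: blocked at fork node lam ∈ conditioning set.
  P3: blocked at fork node lam ∈ conditioning set.
  P4: blocked at fork node lam ∈ conditioning set.
{lam} contains no descendant of theta and blocks every backdoor path.
No other singleton works — e.g. {gamma} leaves P4 open — so {lam} is the unique smallest valid adjustment set.

{lam}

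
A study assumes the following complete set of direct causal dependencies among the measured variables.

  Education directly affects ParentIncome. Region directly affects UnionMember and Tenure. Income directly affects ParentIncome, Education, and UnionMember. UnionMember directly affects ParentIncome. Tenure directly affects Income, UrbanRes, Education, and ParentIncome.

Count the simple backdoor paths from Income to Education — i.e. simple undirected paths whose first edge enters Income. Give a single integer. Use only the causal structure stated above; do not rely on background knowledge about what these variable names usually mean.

3

A backdoor path from Income to Education is any simple undirected path whose first edge points into Income (i.e. leaves Income via a parent).
Parents of Income: {Tenure}.
Enumerating:
  P1: Income <- Tenure <- Region -> UnionMember -> ParentIncome <- Education
  P2: Income <- Tenure -> Education
  P3: Income <- Tenure -> ParentIncome <- Education
That exhausts the simple backdoor paths. Count: 3.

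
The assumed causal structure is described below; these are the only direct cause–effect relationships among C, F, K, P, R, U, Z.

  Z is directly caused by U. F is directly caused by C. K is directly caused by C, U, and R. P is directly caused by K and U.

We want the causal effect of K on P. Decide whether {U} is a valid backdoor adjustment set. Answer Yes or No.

Backdoor paths from K to P (paths whose first edge points into K):
  P1: K <- U -> P
Condition 1 (no descendant of K in the set): holds — descendants of K are {P}; none are in {U}.
Condition 2 (every backdoor path blocked by {U}):
  P1: blocked at fork node U ∈ conditioning set.
{U} satisfies the backdoor criterion.

Yes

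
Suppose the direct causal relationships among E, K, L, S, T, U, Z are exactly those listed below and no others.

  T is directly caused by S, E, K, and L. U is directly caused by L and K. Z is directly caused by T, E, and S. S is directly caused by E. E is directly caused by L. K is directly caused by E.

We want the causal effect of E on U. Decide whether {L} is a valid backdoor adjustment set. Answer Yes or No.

Yes

Backdoor paths from E to U (paths whose first edge points into E):
  P1: E <- L -> U
  P2: E <- L -> T <- K -> U
Condition 1 (no descendant of E in the set): holds — descendants of E are {K, S, T, U, Z}; none are in {L}.
Condition 2 (every backdoor path blocked by {L}):
  P1: blocked at fork node L ∈ conditioning set.
  P2: blocked at fork node L ∈ conditioning set.
{L} satisfies the backdoor criterion.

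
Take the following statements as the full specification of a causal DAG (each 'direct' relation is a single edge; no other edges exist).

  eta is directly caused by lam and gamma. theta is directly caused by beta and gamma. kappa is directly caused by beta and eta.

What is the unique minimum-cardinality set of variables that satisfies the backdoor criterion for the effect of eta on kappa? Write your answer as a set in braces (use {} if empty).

{}

Variables eligible for adjustment (non-descendants of eta, excluding eta and kappa): {beta, gamma, lam, theta}.
Backdoor paths from eta to kappa:
  P1: eta <- gamma -> theta <- beta -> kappa
Each backdoor path contains an unconditioned collider, so every path is already blocked with the empty conditioning set:
  P1: blocked at collider theta (neither it nor any descendant is in the conditioning set).
The empty set is therefore the unique smallest valid set.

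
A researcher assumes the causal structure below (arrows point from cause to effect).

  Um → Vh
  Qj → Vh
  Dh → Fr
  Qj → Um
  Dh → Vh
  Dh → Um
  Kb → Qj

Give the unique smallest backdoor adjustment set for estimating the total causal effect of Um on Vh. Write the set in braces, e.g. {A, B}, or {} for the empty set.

{Dh, Qj}

Variables eligible for adjustment (non-descendants of Um, excluding Um and Vh): {Dh, Fr, Kb, Qj}.
Backdoor paths from Um to Vh:
  P1: Um <- Dh -> Vh
  P2: Um <- Qj -> Vh
The empty set is not sufficient: P1 (Um <- Dh -> Vh) has no collider blocking it and no conditioned non-collider, so it is open.
Try {Dh, Qj}:
  P1: blocked at fork node Dh ∈ conditioning set.
  P2: blocked at fork node Qj ∈ conditioning set.
{Dh, Qj} contains no descendant of Um and blocks every backdoor path.
Every element of {Dh, Qj} is needed (dropping Dh leaves P1 open; dropping Qj leaves P2 open), so no proper subset is valid.
Among all size-2 subsets of the eligible variables, only {Dh, Qj} blocks every backdoor path, so it is the unique smallest valid adjustment set.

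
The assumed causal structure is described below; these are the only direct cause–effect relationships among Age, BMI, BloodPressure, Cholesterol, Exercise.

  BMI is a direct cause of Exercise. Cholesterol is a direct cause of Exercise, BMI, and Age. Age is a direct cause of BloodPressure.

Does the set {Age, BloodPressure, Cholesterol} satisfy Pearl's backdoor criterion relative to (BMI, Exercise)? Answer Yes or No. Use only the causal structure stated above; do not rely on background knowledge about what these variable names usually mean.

Backdoor paths from BMI to Exercise (paths whose first edge points into BMI):
  P1: BMI <- Cholesterol -> Exercise
Condition 1 (no descendant of BMI in the set): holds — descendants of BMI are {Exercise}; none are in {Age, BloodPressure, Cholesterol}.
Condition 2 (every backdoor path blocked by {Age, BloodPressure, Cholesterol}):
  P1: blocked at fork node Cholesterol ∈ conditioning set.
{Age, BloodPressure, Cholesterol} satisfies the backdoor criterion.

Yes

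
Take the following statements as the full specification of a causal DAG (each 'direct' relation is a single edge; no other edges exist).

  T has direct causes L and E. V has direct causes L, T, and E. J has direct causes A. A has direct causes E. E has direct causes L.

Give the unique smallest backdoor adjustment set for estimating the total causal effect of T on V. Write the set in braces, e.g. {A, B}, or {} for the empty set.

Variables eligible for adjustment (non-descendants of T, excluding T and V): {A, E, J, L}.
Backdoor paths from T to V:
  P1: T <- L -> E -> V
  P2: T <- L -> V
  P3: T <- E <- L -> V
  P4: T <- E -> V
The empty set is not sufficient: P1 (T <- L -> E -> V) has no collider blocking it and no conditioned non-collider, so it is open.
Try {E, L}:
  P1: blocked at fork node L ∈ conditioning set.
  P2: blocked at fork node L ∈ conditioning set.
  P3: blocked at chain node E ∈ conditioning set.
  P4: blocked at fork node E ∈ conditioning set.
{E, L} contains no descendant of T and blocks every backdoor path.
Every element of {E, L} is needed (dropping E leaves P4 open; dropping L leaves P2 open), so no proper subset is valid.
Among all size-2 subsets of the eligible variables, only {E, L} blocks every backdoor path, so it is the unique smallest valid adjustment set.

{E, L}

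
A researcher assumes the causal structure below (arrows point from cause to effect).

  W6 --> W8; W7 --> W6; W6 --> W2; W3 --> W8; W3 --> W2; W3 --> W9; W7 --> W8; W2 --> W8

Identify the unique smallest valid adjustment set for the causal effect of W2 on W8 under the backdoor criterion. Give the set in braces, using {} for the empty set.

Variables eligible for adjustment (non-descendants of W2, excluding W2 and W8): {W3, W6, W7, W9}.
Backdoor paths from W2 to W8:
  P1: W2 <- W3 -> W8
  P2: W2 <- W6 <- W7 -> W8
  P3: W2 <- W6 -> W8
The empty set is not sufficient: P1 (W2 <- W3 -> W8) has no collider blocking it and no conditioned non-collider, so it is open.
Try {W3, W6}:
  P1: blocked at fork node W3 ∈ conditioning set.
  P2: blocked at chain node W6 ∈ conditioning set.
  P3: blocked at fork node W6 ∈ conditioning set.
{W3, W6} contains no descendant of W2 and blocks every backdoor path.
Every element of {W3, W6} is needed (dropping W3 leaves P1 open; dropping W6 leaves P2 open), so no proper subset is valid.
Among all size-2 subsets of the eligible variables, only {W3, W6} blocks every backdoor path, so it is the unique smallest valid adjustment set.

{W3, W6}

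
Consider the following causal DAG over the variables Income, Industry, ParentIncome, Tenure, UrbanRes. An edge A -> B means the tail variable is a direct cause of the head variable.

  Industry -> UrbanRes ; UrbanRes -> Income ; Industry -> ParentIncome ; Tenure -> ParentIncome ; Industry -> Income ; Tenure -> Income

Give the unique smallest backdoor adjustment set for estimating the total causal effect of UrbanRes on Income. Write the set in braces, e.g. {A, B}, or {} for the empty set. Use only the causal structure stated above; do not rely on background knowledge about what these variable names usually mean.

Variables eligible for adjustment (non-descendants of UrbanRes, excluding UrbanRes and Income): {Industry, ParentIncome, Tenure}.
Backdoor paths from UrbanRes to Income:
  P1: UrbanRes <- Industry -> Income
  P2: UrbanRes <- Industry -> ParentIncome <- Tenure -> Income
The empty set is not sufficient: P1 (UrbanRes <- Industry -> Income) has no collider blocking it and no conditioned non-collider, so it is open.
Try {Industry}:
  P1: blocked at fork node Industry ∈ conditioning set.
  P2: blocked at fork node Industry ∈ conditioning set.
{Industry} contains no descendant of UrbanRes and blocks every backdoor path.
No other singleton works — e.g. {Tenure} leaves P1 open — so {Industry} is the unique smallest valid adjustment set.

{Industry}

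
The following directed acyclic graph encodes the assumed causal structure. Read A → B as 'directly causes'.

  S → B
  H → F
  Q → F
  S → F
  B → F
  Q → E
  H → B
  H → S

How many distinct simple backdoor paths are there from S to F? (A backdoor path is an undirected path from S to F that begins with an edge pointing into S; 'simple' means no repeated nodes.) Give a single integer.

A backdoor path from S to F is any simple undirected path whose first edge points into S (i.e. leaves S via a parent).
Parents of S: {H}.
Enumerating:
  P1: S <- H -> B -> F
  P2: S <- H -> F
That exhausts the simple backdoor paths. Count: 2.

2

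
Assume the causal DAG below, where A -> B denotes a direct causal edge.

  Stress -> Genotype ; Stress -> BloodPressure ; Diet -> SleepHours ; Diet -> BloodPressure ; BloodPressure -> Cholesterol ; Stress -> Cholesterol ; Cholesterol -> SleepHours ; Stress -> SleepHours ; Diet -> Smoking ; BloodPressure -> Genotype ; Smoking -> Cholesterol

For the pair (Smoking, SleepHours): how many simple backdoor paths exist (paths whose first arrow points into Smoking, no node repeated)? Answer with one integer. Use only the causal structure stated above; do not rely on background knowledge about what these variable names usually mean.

7

A backdoor path from Smoking to SleepHours is any simple undirected path whose first edge points into Smoking (i.e. leaves Smoking via a parent).
Parents of Smoking: {Diet}.
Enumerating:
  P1: Smoking <- Diet -> BloodPressure <- Stress -> Cholesterol -> SleepHours
  P2: Smoking <- Diet -> BloodPressure <- Stress -> SleepHours
  P3: Smoking <- Diet -> BloodPressure -> Cholesterol <- Stress -> SleepHours
  P4: Smoking <- Diet -> BloodPressure -> Cholesterol -> SleepHours
  P5: Smoking <- Diet -> BloodPressure -> Genotype <- Stress -> Cholesterol -> SleepHours
  P6: Smoking <- Diet -> BloodPressure -> Genotype <- Stress -> SleepHours
  P7: Smoking <- Diet -> SleepHours
That exhausts the simple backdoor paths. Count: 7.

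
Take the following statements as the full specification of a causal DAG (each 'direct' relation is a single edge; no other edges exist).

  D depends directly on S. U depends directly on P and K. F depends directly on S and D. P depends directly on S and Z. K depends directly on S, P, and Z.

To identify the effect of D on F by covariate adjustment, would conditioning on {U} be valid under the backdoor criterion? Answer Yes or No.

Backdoor paths from D to F (paths whose first edge points into D):
  P1: D <- S -> F
Condition 1 (no descendant of D in the set): holds — descendants of D are {F}; none are in {U}.
Condition 2 (every backdoor path blocked by {U}):
  P1: open — no interior node is in the conditioning set.
{U} does not satisfy the backdoor criterion.

No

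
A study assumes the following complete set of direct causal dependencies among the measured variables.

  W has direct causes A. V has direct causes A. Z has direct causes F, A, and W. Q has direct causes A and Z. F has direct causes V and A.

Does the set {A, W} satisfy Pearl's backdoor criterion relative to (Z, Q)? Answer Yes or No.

Backdoor paths from Z to Q (paths whose first edge points into Z):
  P1: Z <- A -> Q
  P2: Z <- W <- A -> Q
  P3: Z <- F <- A -> Q
  P4: Z <- F <- V <- A -> Q
Condition 1 (no descendant of Z in the set): holds — descendants of Z are {Q}; none are in {A, W}.
Condition 2 (every backdoor path blocked by {A, W}):
  P1: blocked at fork node A ∈ conditioning set.
  P2: blocked at chain node W ∈ conditioning set.
  P3: blocked at fork node A ∈ conditioning set.
  P4: blocked at fork node A ∈ conditioning set.
{A, W} satisfies the backdoor criterion.

Yes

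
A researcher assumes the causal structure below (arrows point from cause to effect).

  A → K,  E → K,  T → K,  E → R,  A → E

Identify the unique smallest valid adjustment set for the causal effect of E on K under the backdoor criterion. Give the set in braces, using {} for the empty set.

Variables eligible for adjustment (non-descendants of E, excluding E and K): {A, T}.
Backdoor paths from E to K:
  P1: E <- A -> K
The empty set is not sufficient: P1 (E <- A -> K) has no collider blocking it and no conditioned non-collider, so it is open.
Try {A}:
  P1: blocked at fork node A ∈ conditioning set.
{A} contains no descendant of E and blocks every backdoor path.
No other singleton works — e.g. {T} leaves P1 open — so {A} is the unique smallest valid adjustment set.

{A}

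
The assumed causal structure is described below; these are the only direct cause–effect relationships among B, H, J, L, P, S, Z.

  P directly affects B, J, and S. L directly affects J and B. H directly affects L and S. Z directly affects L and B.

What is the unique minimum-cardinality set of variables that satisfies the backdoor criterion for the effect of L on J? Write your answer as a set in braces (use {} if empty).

{}

Variables eligible for adjustment (non-descendants of L, excluding L and J): {H, P, S, Z}.
Backdoor paths from L to J:
  P1: L <- H -> S <- P -> J
  P2: L <- Z -> B <- P -> J
Each backdoor path contains an unconditioned collider, so every path is already blocked with the empty conditioning set:
  P1: blocked at collider S (neither it nor any descendant is in the conditioning set).
  P2: blocked at collider B (neither it nor any descendant is in the conditioning set).
The empty set is therefore the unique smallest valid set.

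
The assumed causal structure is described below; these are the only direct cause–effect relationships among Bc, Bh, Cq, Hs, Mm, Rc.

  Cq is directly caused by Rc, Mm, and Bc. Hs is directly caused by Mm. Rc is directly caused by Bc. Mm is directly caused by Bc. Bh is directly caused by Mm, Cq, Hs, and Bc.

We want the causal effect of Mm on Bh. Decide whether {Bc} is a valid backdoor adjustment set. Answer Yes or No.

Backdoor paths from Mm to Bh (paths whose first edge points into Mm):
  P1: Mm <- Bc -> Rc -> Cq -> Bh
  P2: Mm <- Bc -> Cq -> Bh
  P3: Mm <- Bc -> Bh
Condition 1 (no descendant of Mm in the set): holds — descendants of Mm are {Bh, Cq, Hs}; none are in {Bc}.
Condition 2 (every backdoor path blocked by {Bc}):
  P1: blocked at fork node Bc ∈ conditioning set.
  P2: blocked at fork node Bc ∈ conditioning set.
  P3: blocked at fork node Bc ∈ conditioning set.
{Bc} satisfies the backdoor criterion.

Yes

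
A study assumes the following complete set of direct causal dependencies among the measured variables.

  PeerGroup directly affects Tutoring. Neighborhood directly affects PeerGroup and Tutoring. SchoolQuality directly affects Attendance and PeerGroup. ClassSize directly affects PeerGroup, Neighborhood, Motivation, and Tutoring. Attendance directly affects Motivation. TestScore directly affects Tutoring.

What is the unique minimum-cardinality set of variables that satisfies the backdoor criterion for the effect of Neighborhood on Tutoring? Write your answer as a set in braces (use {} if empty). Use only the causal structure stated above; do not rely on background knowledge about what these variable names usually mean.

{ClassSize}

Variables eligible for adjustment (non-descendants of Neighborhood, excluding Neighborhood and Tutoring): {Attendance, ClassSize, Motivation, SchoolQuality, TestScore}.
Backdoor paths from Neighborhood to Tutoring:
  P1: Neighborhood <- ClassSize -> Motivation <- Attendance <- SchoolQuality -> PeerGroup -> Tutoring
  P2: Neighborhood <- ClassSize -> PeerGroup -> Tutoring
  P3: Neighborhood <- ClassSize -> Tutoring
The empty set is not sufficient: P2 (Neighborhood <- ClassSize -> PeerGroup -> Tutoring) has no collider blocking it and no conditioned non-collider, so it is open.
Try {ClassSize}:
  P1: blocked at fork node ClassSize ∈ conditioning set.
  P2: blocked at fork node ClassSize ∈ conditioning set.
  P3: blocked at fork node ClassSize ∈ conditioning set.
{ClassSize} contains no descendant of Neighborhood and blocks every backdoor path.
No other singleton works — e.g. {SchoolQuality} leaves P2 open — so {ClassSize} is the unique smallest valid adjustment set.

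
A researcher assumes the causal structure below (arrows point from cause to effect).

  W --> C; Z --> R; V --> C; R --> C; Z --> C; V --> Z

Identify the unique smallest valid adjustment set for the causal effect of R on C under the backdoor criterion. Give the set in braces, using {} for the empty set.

{Z}

Variables eligible for adjustment (non-descendants of R, excluding R and C): {V, W, Z}.
Backdoor paths from R to C:
  P1: R <- Z <- V -> C
  P2: R <- Z -> C
The empty set is not sufficient: P1 (R <- Z <- V -> C) has no collider blocking it and no conditioned non-collider, so it is open.
Try {Z}:
  P1: blocked at chain node Z ∈ conditioning set.
  P2: blocked at fork node Z ∈ conditioning set.
{Z} contains no descendant of R and blocks every backdoor path.
No other singleton works — e.g. {V} leaves P2 open — so {Z} is the unique smallest valid adjustment set.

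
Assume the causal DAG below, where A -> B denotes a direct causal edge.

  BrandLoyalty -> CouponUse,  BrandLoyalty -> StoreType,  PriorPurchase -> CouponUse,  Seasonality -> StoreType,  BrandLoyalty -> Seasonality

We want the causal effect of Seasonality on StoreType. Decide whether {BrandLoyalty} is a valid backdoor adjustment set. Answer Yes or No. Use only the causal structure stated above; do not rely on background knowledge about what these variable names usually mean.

Yes

Backdoor paths from Seasonality to StoreType (paths whose first edge points into Seasonality):
  P1: Seasonality <- BrandLoyalty -> StoreType
Condition 1 (no descendant of Seasonality in the set): holds — descendants of Seasonality are {StoreType}; none are in {BrandLoyalty}.
Condition 2 (every backdoor path blocked by {BrandLoyalty}):
  P1: blocked at fork node BrandLoyalty ∈ conditioning set.
{BrandLoyalty} satisfies the backdoor criterion.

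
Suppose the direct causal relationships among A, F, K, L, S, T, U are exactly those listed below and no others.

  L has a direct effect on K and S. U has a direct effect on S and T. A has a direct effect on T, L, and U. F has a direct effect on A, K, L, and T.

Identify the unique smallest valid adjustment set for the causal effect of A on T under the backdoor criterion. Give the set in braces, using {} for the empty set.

Variables eligible for adjustment (non-descendants of A, excluding A and T): {F}.
Backdoor paths from A to T:
  P1: A <- F -> L -> S <- U -> T
  P2: A <- F -> K <- L -> S <- U -> T
  P3: A <- F -> T
The empty set is not sufficient: P3 (A <- F -> T) has no collider blocking it and no conditioned non-collider, so it is open.
Try {F}:
  P1: blocked at fork node F ∈ conditioning set.
  P2: blocked at fork node F ∈ conditioning set.
  P3: blocked at fork node F ∈ conditioning set.
{F} contains no descendant of A and blocks every backdoor path.
{F} is the unique smallest valid adjustment set.

{F}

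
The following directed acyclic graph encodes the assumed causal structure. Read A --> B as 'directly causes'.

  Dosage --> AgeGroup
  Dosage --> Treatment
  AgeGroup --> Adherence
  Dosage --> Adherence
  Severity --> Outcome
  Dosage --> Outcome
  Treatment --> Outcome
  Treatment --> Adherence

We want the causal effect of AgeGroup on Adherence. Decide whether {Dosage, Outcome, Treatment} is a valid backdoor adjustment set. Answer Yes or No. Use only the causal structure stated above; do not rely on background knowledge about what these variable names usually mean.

Yes

Backdoor paths from AgeGroup to Adherence (paths whose first edge points into AgeGroup):
  P1: AgeGroup <- Dosage -> Treatment -> Adherence
  P2: AgeGroup <- Dosage -> Adherence
  P3: AgeGroup <- Dosage -> Outcome <- Treatment -> Adherence
Condition 1 (no descendant of AgeGroup in the set): holds — descendants of AgeGroup are {Adherence}; none are in {Dosage, Outcome, Treatment}.
Condition 2 (every backdoor path blocked by {Dosage, Outcome, Treatment}):
  P1: blocked at fork node Dosage ∈ conditioning set.
  P2: blocked at fork node Dosage ∈ conditioning set.
  P3: blocked at fork node Dosage ∈ conditioning set.
{Dosage, Outcome, Treatment} satisfies the backdoor criterion.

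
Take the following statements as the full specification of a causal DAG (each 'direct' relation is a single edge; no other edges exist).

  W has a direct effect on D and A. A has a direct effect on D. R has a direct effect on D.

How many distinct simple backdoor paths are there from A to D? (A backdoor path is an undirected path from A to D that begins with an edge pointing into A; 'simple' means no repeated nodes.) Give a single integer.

A backdoor path from A to D is any simple undirected path whose first edge points into A (i.e. leaves A via a parent).
Parents of A: {W}.
Enumerating:
  P1: A <- W -> D
That exhausts the simple backdoor paths. Count: 1.

1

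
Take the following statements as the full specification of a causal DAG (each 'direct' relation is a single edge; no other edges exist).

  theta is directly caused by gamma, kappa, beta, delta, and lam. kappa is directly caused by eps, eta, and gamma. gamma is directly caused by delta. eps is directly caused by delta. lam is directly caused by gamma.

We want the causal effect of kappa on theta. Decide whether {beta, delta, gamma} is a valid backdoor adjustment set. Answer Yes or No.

Backdoor paths from kappa to theta (paths whose first edge points into kappa):
  P1: kappa <- gamma <- delta -> theta
  P2: kappa <- gamma -> lam -> theta
  P3: kappa <- gamma -> theta
  P4: kappa <- eps <- delta -> gamma -> lam -> theta
  P5: kappa <- eps <- delta -> gamma -> theta
  P6: kappa <- eps <- delta -> theta
Condition 1 (no descendant of kappa in the set): holds — descendants of kappa are {theta}; none are in {beta, delta, gamma}.
Condition 2 (every backdoor path blocked by {beta, delta, gamma}):
  P1: blocked at chain node gamma ∈ conditioning set.
  P2: blocked at fork node gamma ∈ conditioning set.
  P3: blocked at fork node gamma ∈ conditioning set.
  P4: blocked at fork node delta ∈ conditioning set.
  P5: blocked at fork node delta ∈ conditioning set.
  P6: blocked at fork node delta ∈ conditioning set.
{beta, delta, gamma} satisfies the backdoor criterion.

Yes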